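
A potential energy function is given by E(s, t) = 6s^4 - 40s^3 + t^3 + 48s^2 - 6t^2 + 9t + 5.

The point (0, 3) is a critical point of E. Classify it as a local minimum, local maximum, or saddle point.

The mixed partial ∂²E/∂s∂t is 0, so the Hessian at any point is diag(E_ss, E_tt) = diag(24(3s^2 - 10s + 4), 6(t - 2)).
At (0, 3): H = diag(96, 6).
Both eigenvalues are positive, so H is positive definite: a local minimum.

local minimum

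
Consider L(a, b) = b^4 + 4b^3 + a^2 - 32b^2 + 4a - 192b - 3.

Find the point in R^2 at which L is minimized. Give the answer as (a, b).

(-2, 4)

L(a,b) separates as P(a) + Q(b) − 3, so its minimum is min P + min Q − 3.
P'(a) = 2a + 4 vanishes at a ∈ {-2}; Q'(b) = 4(b - 4)(b + 3)(b + 4) vanishes at b ∈ {-4, -3, 4}.
Local minima of P (where P''>0): P(-2)=-4. Local minima of Q: Q(-4)=256, Q(4)=-768.
So the global minimum of L is P(-2) + Q(4) − 3 = -4 − 768 − 3 = -775, attained at (-2, 4).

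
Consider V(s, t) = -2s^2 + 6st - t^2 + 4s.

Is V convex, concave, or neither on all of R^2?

V is quadratic, so its Hessian is the constant matrix H = [[-4, 6], [6, -2]].
det(H) = -28, tr(H) = -6.
det(H) < 0, so H is indefinite: neither convex nor concave.

neither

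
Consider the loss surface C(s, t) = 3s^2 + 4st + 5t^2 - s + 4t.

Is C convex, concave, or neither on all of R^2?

convex

C is quadratic, so its Hessian is the constant matrix H = [[6, 4], [4, 10]].
det(H) = 44, tr(H) = 16.
det(H) > 0 and tr(H) > 0, so H is positive definite everywhere: convex.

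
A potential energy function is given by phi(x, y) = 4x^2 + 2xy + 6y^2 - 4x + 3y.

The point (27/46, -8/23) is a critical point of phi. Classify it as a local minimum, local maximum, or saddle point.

The Hessian of phi is constant: H = [[8, 2], [2, 12]].
det(H) = 8·12 − 2² = 92.
det(H) > 0 and tr(H) = 20 > 0, so H is positive definite and the point is a local minimum.

local minimum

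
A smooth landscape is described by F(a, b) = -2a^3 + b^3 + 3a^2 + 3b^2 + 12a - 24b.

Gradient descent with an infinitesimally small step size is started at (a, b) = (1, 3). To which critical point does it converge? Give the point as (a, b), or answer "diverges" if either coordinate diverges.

F is separable, so gradient descent decouples: a follows -∂F/∂a, b follows -∂F/∂b.
∂F/∂a = -6(a - 2)(a + 1); at a=1 this is 12, so a decreases.
∂F/∂b = 3(b - 2)(b + 4); at b=3 this is 21, so b decreases.
a converges to its nearest critical value -1 (a local min of the a-part); b converges to 2. The iterate converges to (-1, 2).

(-1, 2)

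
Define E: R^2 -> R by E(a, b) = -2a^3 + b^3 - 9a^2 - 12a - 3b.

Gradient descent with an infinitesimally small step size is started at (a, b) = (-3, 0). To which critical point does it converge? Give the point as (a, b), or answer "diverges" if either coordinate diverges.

(-2, 1)

E is separable, so gradient descent decouples: a follows -∂E/∂a, b follows -∂E/∂b.
∂E/∂a = -6(a + 1)(a + 2); at a=-3 this is -12, so a increases.
∂E/∂b = 3(b - 1)(b + 1); at b=0 this is -3, so b increases.
a converges to its nearest critical value -2 (a local min of the a-part); b converges to 1. The iterate converges to (-2, 1).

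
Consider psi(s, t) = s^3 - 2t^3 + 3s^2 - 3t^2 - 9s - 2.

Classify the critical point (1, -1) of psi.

The mixed partial ∂²psi/∂s∂t is 0, so the Hessian at any point is diag(psi_ss, psi_tt) = diag(6(s + 1), -6(2t + 1)).
At (1, -1): H = diag(12, 6).
Both eigenvalues are positive, so H is positive definite: a local minimum.

local minimum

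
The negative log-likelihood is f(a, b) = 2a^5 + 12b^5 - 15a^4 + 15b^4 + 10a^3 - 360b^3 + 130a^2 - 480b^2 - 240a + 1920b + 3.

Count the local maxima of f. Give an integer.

4

f separates as a function of a plus a function of b, so ∇f=0 decouples.
∂f/∂a = 10(a - 4)(a - 3)(a - 1)(a + 2) = 0 at a ∈ {-2, 1, 3, 4}; ∂f/∂b = 60(b - 4)(b - 1)(b + 2)(b + 4) = 0 at b ∈ {-4, -2, 1, 4}.
The Hessian is diagonal: diag(f_aa, f_bb). Second derivatives: f_aa(-2)=-900, f_aa(1)=180, f_aa(3)=-100, f_aa(4)=180; f_bb(-4)=-4800, f_bb(-2)=2160, f_bb(1)=-2700, f_bb(4)=8640.
Local maxima occur where both diagonal entries negative: (-2, -4), (-2, 1), (3, -4), (3, 1). Count: 4.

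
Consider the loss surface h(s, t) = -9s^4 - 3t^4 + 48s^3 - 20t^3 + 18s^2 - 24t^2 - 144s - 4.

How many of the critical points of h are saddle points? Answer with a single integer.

4

h separates as a function of s plus a function of t, so ∇h=0 decouples.
∂h/∂s = -36(s - 4)(s - 1)(s + 1) = 0 at s ∈ {-1, 1, 4}; ∂h/∂t = -12t(t + 1)(t + 4) = 0 at t ∈ {-4, -1, 0}.
The Hessian is diagonal: diag(h_ss, h_tt). Second derivatives: h_ss(-1)=-360, h_ss(1)=216, h_ss(4)=-540; h_tt(-4)=-144, h_tt(-1)=36, h_tt(0)=-48.
Saddle points occur where the two diagonal entries have opposite signs: (-1, -1), (1, -4), (1, 0), (4, -1). Count: 4.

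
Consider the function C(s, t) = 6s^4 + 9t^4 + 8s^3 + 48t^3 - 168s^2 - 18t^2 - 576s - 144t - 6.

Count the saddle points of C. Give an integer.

4

C separates as a function of s plus a function of t, so ∇C=0 decouples.
∂C/∂s = 24(s - 4)(s + 2)(s + 3) = 0 at s ∈ {-3, -2, 4}; ∂C/∂t = 36(t - 1)(t + 1)(t + 4) = 0 at t ∈ {-4, -1, 1}.
The Hessian is diagonal: diag(C_ss, C_tt). Second derivatives: C_ss(-3)=168, C_ss(-2)=-144, C_ss(4)=1008; C_tt(-4)=540, C_tt(-1)=-216, C_tt(1)=360.
Saddle points occur where the two diagonal entries have opposite signs: (-3, -1), (-2, -4), (-2, 1), (4, -1). Count: 4.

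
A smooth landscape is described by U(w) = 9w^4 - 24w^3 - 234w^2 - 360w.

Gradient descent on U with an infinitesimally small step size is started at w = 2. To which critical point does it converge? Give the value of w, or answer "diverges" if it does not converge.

5

U'(w) = 36(w - 5)(w + 1)(w + 2), so U'(2) = -1296.
Gradient descent moves in the -U' direction, i.e. w is increasing.
The nearest critical point in that direction is w = 5, where U'' = 1512 > 0 (a local minimum). The iterate converges there.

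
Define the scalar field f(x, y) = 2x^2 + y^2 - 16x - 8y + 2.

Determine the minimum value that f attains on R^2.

-46

f(x,y) separates as P(x) + Q(y) + 2, so its minimum is min P + min Q + 2.
P'(x) = 4x - 16 vanishes at x ∈ {4}; Q'(y) = 2y - 8 vanishes at y ∈ {4}.
Local minima of P (where P''>0): P(4)=-32. Local minima of Q: Q(4)=-16.
So the global minimum of f is P(4) + Q(4) + 2 = -32 − 16 + 2 = -46, attained at (4, 4).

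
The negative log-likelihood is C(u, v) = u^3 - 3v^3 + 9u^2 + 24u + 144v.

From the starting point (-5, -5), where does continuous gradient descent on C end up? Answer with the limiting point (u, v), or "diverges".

C is separable, so gradient descent decouples: u follows -∂C/∂u, v follows -∂C/∂v.
∂C/∂u = 3(u + 2)(u + 4); at u=-5 this is 9, so u decreases.
∂C/∂v = -9(v - 4)(v + 4); at v=-5 this is -81, so v increases.
The u-coordinate has no critical point in that direction and runs off to infinity.

diverges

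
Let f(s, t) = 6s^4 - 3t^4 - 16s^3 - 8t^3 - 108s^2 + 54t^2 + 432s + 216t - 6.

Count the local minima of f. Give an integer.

f separates as a function of s plus a function of t, so ∇f=0 decouples.
∂f/∂s = 24(s - 3)(s - 2)(s + 3) = 0 at s ∈ {-3, 2, 3}; ∂f/∂t = -12(t - 3)(t + 2)(t + 3) = 0 at t ∈ {-3, -2, 3}.
The Hessian is diagonal: diag(f_ss, f_tt). Second derivatives: f_ss(-3)=720, f_ss(2)=-120, f_ss(3)=144; f_tt(-3)=-72, f_tt(-2)=60, f_tt(3)=-360.
Local minima occur where both diagonal entries positive: (-3, -2), (3, -2). Count: 2.

2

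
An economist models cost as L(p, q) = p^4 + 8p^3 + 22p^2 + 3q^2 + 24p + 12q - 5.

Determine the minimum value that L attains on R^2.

-26

L(p,q) separates as A(p) + B(q) − 5, so its minimum is min A + min B − 5.
A'(p) = 4(p + 1)(p + 2)(p + 3) vanishes at p ∈ {-3, -2, -1}; B'(q) = 6q + 12 vanishes at q ∈ {-2}.
Local minima of A (where A''>0): A(-3)=-9, A(-1)=-9. Local minima of B: B(-2)=-12.
So the global minimum of L is A(-3) + B(-2) − 5 = -9 − 12 − 5 = -26, attained at (-3, -2).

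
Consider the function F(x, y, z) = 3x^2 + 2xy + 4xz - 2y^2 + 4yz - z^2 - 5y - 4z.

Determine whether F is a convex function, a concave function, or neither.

F is quadratic, so its Hessian is the constant matrix H = [[6, 2, 4], [2, -4, 4], [4, 4, -2]].
Leading principal minors: 6, -28, 88.
Neither pattern holds ⇒ H is indefinite ⇒ neither convex nor concave.

neither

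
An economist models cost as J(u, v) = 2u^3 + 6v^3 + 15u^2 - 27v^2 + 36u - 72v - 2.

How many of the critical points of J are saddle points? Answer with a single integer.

2

J separates as a function of u plus a function of v, so ∇J=0 decouples.
∂J/∂u = 6(u + 2)(u + 3) = 0 at u ∈ {-3, -2}; ∂J/∂v = 18(v - 4)(v + 1) = 0 at v ∈ {-1, 4}.
The Hessian is diagonal: diag(J_uu, J_vv). Second derivatives: J_uu(-3)=-6, J_uu(-2)=6; J_vv(-1)=-90, J_vv(4)=90.
Saddle points occur where the two diagonal entries have opposite signs: (-3, 4), (-2, -1). Count: 2.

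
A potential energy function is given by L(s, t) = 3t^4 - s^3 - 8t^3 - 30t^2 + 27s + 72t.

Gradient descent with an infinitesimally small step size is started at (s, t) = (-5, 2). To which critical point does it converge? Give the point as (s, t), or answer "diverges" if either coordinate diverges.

(-3, 3)

L is separable, so gradient descent decouples: s follows -∂L/∂s, t follows -∂L/∂t.
∂L/∂s = -3(s - 3)(s + 3); at s=-5 this is -48, so s increases.
∂L/∂t = 12(t - 3)(t - 1)(t + 2); at t=2 this is -48, so t increases.
s converges to its nearest critical value -3 (a local min of the s-part); t converges to 3. The iterate converges to (-3, 3).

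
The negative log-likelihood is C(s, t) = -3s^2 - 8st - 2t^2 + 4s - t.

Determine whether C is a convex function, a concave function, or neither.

C is quadratic, so its Hessian is the constant matrix H = [[-6, -8], [-8, -4]].
det(H) = -40, tr(H) = -10.
det(H) < 0, so H is indefinite: neither convex nor concave.

neither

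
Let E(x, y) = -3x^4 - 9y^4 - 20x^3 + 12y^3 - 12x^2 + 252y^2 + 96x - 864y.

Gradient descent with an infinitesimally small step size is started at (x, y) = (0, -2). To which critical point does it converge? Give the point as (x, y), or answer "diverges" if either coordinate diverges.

E is separable, so gradient descent decouples: x follows -∂E/∂x, y follows -∂E/∂y.
∂E/∂x = -12(x - 1)(x + 2)(x + 4); at x=0 this is 96, so x decreases.
∂E/∂y = -36(y - 3)(y - 2)(y + 4); at y=-2 this is -1440, so y increases.
x converges to its nearest critical value -2 (a local min of the x-part); y converges to 2. The iterate converges to (-2, 2).

(-2, 2)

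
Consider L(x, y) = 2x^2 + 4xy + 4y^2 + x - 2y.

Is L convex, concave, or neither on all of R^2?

convex

L is quadratic, so its Hessian is the constant matrix H = [[4, 4], [4, 8]].
det(H) = 16, tr(H) = 12.
det(H) > 0 and tr(H) > 0, so H is positive definite everywhere: convex.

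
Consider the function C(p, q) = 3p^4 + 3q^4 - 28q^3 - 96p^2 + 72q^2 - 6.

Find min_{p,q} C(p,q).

C(p,q) separates as A(p) + B(q) − 6, so its minimum is min A + min B − 6.
A'(p) = 12p(p - 4)(p + 4) vanishes at p ∈ {-4, 0, 4}; B'(q) = 12q(q - 4)(q - 3) vanishes at q ∈ {0, 3, 4}.
Local minima of A (where A''>0): A(-4)=-768, A(4)=-768. Local minima of B: B(0)=0, B(4)=128.
So the global minimum of C is A(-4) + B(0) − 6 = -768 + 0 − 6 = -774, attained at (-4, 0).

-774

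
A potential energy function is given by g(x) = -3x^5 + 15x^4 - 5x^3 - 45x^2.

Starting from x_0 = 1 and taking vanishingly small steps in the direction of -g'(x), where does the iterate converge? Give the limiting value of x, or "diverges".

g'(x) = -15x(x - 3)(x - 2)(x + 1), so g'(1) = -60.
Gradient descent moves in the -g' direction, i.e. x is increasing.
The nearest critical point in that direction is x = 2, where g'' = 90 > 0 (a local minimum). The iterate converges there.

2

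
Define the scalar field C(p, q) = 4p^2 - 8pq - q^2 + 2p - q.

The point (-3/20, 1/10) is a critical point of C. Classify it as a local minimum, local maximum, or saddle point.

The Hessian of C is constant: H = [[8, -8], [-8, -2]].
det(H) = 8·(-2) − (-8)² = -80.
Since det(H) < 0, H is indefinite and the critical point is a saddle point.

saddle point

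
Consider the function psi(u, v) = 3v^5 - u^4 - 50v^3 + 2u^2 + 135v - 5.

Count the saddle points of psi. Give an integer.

psi separates as a function of u plus a function of v, so ∇psi=0 decouples.
∂psi/∂u = -4u(u - 1)(u + 1) = 0 at u ∈ {-1, 0, 1}; ∂psi/∂v = 15(v - 3)(v - 1)(v + 1)(v + 3) = 0 at v ∈ {-3, -1, 1, 3}.
The Hessian is diagonal: diag(psi_uu, psi_vv). Second derivatives: psi_uu(-1)=-8, psi_uu(0)=4, psi_uu(1)=-8; psi_vv(-3)=-720, psi_vv(-1)=240, psi_vv(1)=-240, psi_vv(3)=720.
Saddle points occur where the two diagonal entries have opposite signs: (-1, -1), (-1, 3), (0, -3), (0, 1), (1, -1), (1, 3). Count: 6.

6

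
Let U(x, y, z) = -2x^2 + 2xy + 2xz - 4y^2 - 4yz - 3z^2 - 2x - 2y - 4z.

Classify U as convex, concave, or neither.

concave

U is quadratic, so its Hessian is the constant matrix H = [[-4, 2, 2], [2, -8, -4], [2, -4, -6]].
Leading principal minors: -4, 28, -104.
Signs alternate −, +, − ⇒ H ≺ 0 ⇒ concave.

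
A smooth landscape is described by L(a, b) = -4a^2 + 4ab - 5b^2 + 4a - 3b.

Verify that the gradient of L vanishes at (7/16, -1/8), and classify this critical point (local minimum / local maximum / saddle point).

local maximum

∇L = (-8a + 4b + 4, 4a - 10b - 3); substituting (7/16, -1/8) gives ∇L = (0, 0), so (7/16, -1/8) is indeed a critical point.
The Hessian of L is constant: H = [[-8, 4], [4, -10]].
det(H) = (-8)·(-10) − 4² = 64.
det(H) > 0 and tr(H) = -18 < 0, so H is negative definite and the point is a local maximum.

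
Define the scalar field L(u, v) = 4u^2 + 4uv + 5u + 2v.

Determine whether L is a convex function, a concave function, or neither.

neither

L is quadratic, so its Hessian is the constant matrix H = [[8, 4], [4, 0]].
det(H) = -16, tr(H) = 8.
det(H) < 0, so H is indefinite: neither convex nor concave.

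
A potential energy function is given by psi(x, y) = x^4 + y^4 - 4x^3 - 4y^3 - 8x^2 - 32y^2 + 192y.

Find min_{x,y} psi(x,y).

-896

psi(x,y) separates as P(x) + Q(y), so its minimum is min P + min Q.
P'(x) = 4x(x - 4)(x + 1) vanishes at x ∈ {-1, 0, 4}; Q'(y) = 4(y - 4)(y - 3)(y + 4) vanishes at y ∈ {-4, 3, 4}.
Local minima of P (where P''>0): P(-1)=-3, P(4)=-128. Local minima of Q: Q(-4)=-768, Q(4)=256.
So the global minimum of psi is P(4) + Q(-4) = -128 − 768 = -896, attained at (4, -4).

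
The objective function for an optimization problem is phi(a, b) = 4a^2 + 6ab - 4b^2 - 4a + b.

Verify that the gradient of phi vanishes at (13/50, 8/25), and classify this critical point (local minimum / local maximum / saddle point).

∇phi = (8a + 6b - 4, 6a - 8b + 1); substituting (13/50, 8/25) gives ∇phi = (0, 0), so (13/50, 8/25) is indeed a critical point.
The Hessian of phi is constant: H = [[8, 6], [6, -8]].
det(H) = 8·(-8) − 6² = -100.
Since det(H) < 0, H is indefinite and the critical point is a saddle point.

saddle point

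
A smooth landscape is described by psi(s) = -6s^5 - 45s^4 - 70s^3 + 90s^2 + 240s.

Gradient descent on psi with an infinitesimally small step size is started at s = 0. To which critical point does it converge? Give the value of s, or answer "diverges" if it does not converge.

-1

psi'(s) = -30(s - 1)(s + 1)(s + 2)(s + 4), so psi'(0) = 240.
Gradient descent moves in the -psi' direction, i.e. s is decreasing.
The nearest critical point in that direction is s = -1, where psi'' = 180 > 0 (a local minimum). The iterate converges there.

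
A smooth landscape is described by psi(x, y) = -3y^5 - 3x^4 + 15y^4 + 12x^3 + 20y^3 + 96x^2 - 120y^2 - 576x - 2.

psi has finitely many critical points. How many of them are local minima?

psi separates as a function of x plus a function of y, so ∇psi=0 decouples.
∂psi/∂x = -12(x - 4)(x - 3)(x + 4) = 0 at x ∈ {-4, 3, 4}; ∂psi/∂y = -15y(y - 4)(y - 2)(y + 2) = 0 at y ∈ {-2, 0, 2, 4}.
The Hessian is diagonal: diag(psi_xx, psi_yy). Second derivatives: psi_xx(-4)=-672, psi_xx(3)=84, psi_xx(4)=-96; psi_yy(-2)=720, psi_yy(0)=-240, psi_yy(2)=240, psi_yy(4)=-720.
Local minima occur where both diagonal entries positive: (3, -2), (3, 2). Count: 2.

2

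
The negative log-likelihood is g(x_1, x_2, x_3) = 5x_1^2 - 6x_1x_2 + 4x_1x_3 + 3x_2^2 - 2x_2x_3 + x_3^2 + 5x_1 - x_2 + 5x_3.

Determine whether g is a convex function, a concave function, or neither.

convex

g is quadratic, so its Hessian is the constant matrix H = [[10, -6, 4], [-6, 6, -2], [4, -2, 2]].
Leading principal minors: 10, 24, 8.
All positive ⇒ H ≻ 0 ⇒ convex.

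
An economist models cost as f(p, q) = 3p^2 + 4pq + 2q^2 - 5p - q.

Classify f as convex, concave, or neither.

f is quadratic, so its Hessian is the constant matrix H = [[6, 4], [4, 4]].
det(H) = 8, tr(H) = 10.
det(H) > 0 and tr(H) > 0, so H is positive definite everywhere: convex.

convex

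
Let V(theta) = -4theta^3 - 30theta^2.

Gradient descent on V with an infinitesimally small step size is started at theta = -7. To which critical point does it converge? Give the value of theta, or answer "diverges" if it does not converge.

V'(theta) = -12theta(theta + 5), so V'(-7) = -168.
Gradient descent moves in the -V' direction, i.e. theta is increasing.
The nearest critical point in that direction is theta = -5, where V'' = 60 > 0 (a local minimum). The iterate converges there.

-5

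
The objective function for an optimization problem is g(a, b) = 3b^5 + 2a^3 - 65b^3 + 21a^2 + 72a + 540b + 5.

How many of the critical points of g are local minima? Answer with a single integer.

2

g separates as a function of a plus a function of b, so ∇g=0 decouples.
∂g/∂a = 6(a + 3)(a + 4) = 0 at a ∈ {-4, -3}; ∂g/∂b = 15(b - 3)(b - 2)(b + 2)(b + 3) = 0 at b ∈ {-3, -2, 2, 3}.
The Hessian is diagonal: diag(g_aa, g_bb). Second derivatives: g_aa(-4)=-6, g_aa(-3)=6; g_bb(-3)=-450, g_bb(-2)=300, g_bb(2)=-300, g_bb(3)=450.
Local minima occur where both diagonal entries positive: (-3, -2), (-3, 3). Count: 2.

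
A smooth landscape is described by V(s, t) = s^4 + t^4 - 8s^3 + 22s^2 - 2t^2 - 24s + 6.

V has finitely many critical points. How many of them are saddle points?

V separates as a function of s plus a function of t, so ∇V=0 decouples.
∂V/∂s = 4(s - 3)(s - 2)(s - 1) = 0 at s ∈ {1, 2, 3}; ∂V/∂t = 4t(t - 1)(t + 1) = 0 at t ∈ {-1, 0, 1}.
The Hessian is diagonal: diag(V_ss, V_tt). Second derivatives: V_ss(1)=8, V_ss(2)=-4, V_ss(3)=8; V_tt(-1)=8, V_tt(0)=-4, V_tt(1)=8.
Saddle points occur where the two diagonal entries have opposite signs: (1, 0), (2, -1), (2, 1), (3, 0). Count: 4.

4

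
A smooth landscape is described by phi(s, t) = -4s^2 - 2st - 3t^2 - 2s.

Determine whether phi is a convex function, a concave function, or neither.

concave

phi is quadratic, so its Hessian is the constant matrix H = [[-8, -2], [-2, -6]].
det(H) = 44, tr(H) = -14.
det(H) > 0 and tr(H) < 0, so H is negative definite everywhere: concave.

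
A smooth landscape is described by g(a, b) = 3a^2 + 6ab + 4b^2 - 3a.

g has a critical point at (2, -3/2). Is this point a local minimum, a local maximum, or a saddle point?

local minimum

The Hessian of g is constant: H = [[6, 6], [6, 8]].
det(H) = 6·8 − 6² = 12.
det(H) > 0 and tr(H) = 14 > 0, so H is positive definite and the point is a local minimum.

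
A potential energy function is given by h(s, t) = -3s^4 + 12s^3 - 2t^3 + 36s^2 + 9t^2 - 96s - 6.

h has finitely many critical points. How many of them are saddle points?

h separates as a function of s plus a function of t, so ∇h=0 decouples.
∂h/∂s = -12(s - 4)(s - 1)(s + 2) = 0 at s ∈ {-2, 1, 4}; ∂h/∂t = -6t(t - 3) = 0 at t ∈ {0, 3}.
The Hessian is diagonal: diag(h_ss, h_tt). Second derivatives: h_ss(-2)=-216, h_ss(1)=108, h_ss(4)=-216; h_tt(0)=18, h_tt(3)=-18.
Saddle points occur where the two diagonal entries have opposite signs: (-2, 0), (1, 3), (4, 0). Count: 3.

3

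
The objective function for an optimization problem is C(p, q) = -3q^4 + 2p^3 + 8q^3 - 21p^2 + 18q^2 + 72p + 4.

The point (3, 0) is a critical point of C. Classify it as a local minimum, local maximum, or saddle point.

saddle point

The mixed partial ∂²C/∂p∂q is 0, so the Hessian at any point is diag(C_pp, C_qq) = diag(6(2p - 7), 12(-3q^2 + 4q + 3)).
At (3, 0): H = diag(-6, 36).
The eigenvalues have opposite signs, so H is indefinite: a saddle point.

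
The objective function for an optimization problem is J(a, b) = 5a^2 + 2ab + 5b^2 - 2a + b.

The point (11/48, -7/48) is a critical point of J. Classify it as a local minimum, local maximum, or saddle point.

local minimum

The Hessian of J is constant: H = [[10, 2], [2, 10]].
det(H) = 10·10 − 2² = 96.
det(H) > 0 and tr(H) = 20 > 0, so H is positive definite and the point is a local minimum.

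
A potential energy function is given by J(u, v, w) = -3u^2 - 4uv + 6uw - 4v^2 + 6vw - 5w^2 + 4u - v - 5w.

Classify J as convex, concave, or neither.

concave

J is quadratic, so its Hessian is the constant matrix H = [[-6, -4, 6], [-4, -8, 6], [6, 6, -10]].
Leading principal minors: -6, 32, -104.
Signs alternate −, +, − ⇒ H ≺ 0 ⇒ concave.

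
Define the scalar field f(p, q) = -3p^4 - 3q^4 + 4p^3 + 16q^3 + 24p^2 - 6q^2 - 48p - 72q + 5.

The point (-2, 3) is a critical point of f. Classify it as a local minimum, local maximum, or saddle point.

The mixed partial ∂²f/∂p∂q is 0, so the Hessian at any point is diag(f_pp, f_qq) = diag(12(-3p^2 + 2p + 4), 12(-3q^2 + 8q - 1)).
At (-2, 3): H = diag(-144, -48).
Both eigenvalues are negative, so H is negative definite: a local maximum.

local maximum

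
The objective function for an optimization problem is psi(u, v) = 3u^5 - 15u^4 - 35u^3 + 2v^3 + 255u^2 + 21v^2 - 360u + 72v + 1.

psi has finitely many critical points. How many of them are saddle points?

psi separates as a function of u plus a function of v, so ∇psi=0 decouples.
∂psi/∂u = 15(u - 4)(u - 2)(u - 1)(u + 3) = 0 at u ∈ {-3, 1, 2, 4}; ∂psi/∂v = 6(v + 3)(v + 4) = 0 at v ∈ {-4, -3}.
The Hessian is diagonal: diag(psi_uu, psi_vv). Second derivatives: psi_uu(-3)=-2100, psi_uu(1)=180, psi_uu(2)=-150, psi_uu(4)=630; psi_vv(-4)=-6, psi_vv(-3)=6.
Saddle points occur where the two diagonal entries have opposite signs: (-3, -3), (1, -4), (2, -3), (4, -4). Count: 4.

4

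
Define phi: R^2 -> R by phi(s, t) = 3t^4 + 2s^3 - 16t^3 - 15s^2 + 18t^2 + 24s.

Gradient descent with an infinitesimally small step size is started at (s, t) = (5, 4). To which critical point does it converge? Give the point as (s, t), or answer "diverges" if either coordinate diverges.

(4, 3)

phi is separable, so gradient descent decouples: s follows -∂phi/∂s, t follows -∂phi/∂t.
∂phi/∂s = 6(s - 4)(s - 1); at s=5 this is 24, so s decreases.
∂phi/∂t = 12t(t - 3)(t - 1); at t=4 this is 144, so t decreases.
s converges to its nearest critical value 4 (a local min of the s-part); t converges to 3. The iterate converges to (4, 3).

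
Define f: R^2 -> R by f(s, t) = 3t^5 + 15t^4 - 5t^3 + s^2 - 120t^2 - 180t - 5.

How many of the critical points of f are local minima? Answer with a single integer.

2

f separates as a function of s plus a function of t, so ∇f=0 decouples.
∂f/∂s = 2s = 0 at s ∈ {0}; ∂f/∂t = 15(t - 2)(t + 1)(t + 2)(t + 3) = 0 at t ∈ {-3, -2, -1, 2}.
The Hessian is diagonal: diag(f_ss, f_tt). Second derivatives: f_ss(0)=2; f_tt(-3)=-150, f_tt(-2)=60, f_tt(-1)=-90, f_tt(2)=900.
Local minima occur where both diagonal entries positive: (0, -2), (0, 2). Count: 2.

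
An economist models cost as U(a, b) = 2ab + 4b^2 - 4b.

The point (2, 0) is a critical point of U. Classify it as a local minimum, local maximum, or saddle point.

saddle point

The Hessian of U is constant: H = [[0, 2], [2, 8]].
det(H) = 0·8 − 2² = -4.
Since det(H) < 0, H is indefinite and the critical point is a saddle point.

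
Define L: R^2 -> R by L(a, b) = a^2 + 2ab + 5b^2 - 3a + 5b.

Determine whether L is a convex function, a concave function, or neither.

convex

L is quadratic, so its Hessian is the constant matrix H = [[2, 2], [2, 10]].
det(H) = 16, tr(H) = 12.
det(H) > 0 and tr(H) > 0, so H is positive definite everywhere: convex.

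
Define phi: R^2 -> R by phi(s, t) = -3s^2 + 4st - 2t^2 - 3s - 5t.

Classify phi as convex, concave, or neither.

concave

phi is quadratic, so its Hessian is the constant matrix H = [[-6, 4], [4, -4]].
det(H) = 8, tr(H) = -10.
det(H) > 0 and tr(H) < 0, so H is negative definite everywhere: concave.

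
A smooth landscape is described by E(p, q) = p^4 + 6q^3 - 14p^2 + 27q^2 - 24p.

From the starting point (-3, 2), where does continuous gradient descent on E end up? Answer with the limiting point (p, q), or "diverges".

(-2, 0)

E is separable, so gradient descent decouples: p follows -∂E/∂p, q follows -∂E/∂q.
∂E/∂p = 4(p - 3)(p + 1)(p + 2); at p=-3 this is -48, so p increases.
∂E/∂q = 18q(q + 3); at q=2 this is 180, so q decreases.
p converges to its nearest critical value -2 (a local min of the p-part); q converges to 0. The iterate converges to (-2, 0).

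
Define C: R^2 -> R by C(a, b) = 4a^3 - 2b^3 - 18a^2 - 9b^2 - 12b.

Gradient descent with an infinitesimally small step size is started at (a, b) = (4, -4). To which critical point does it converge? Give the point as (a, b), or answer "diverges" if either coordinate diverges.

(3, -2)

C is separable, so gradient descent decouples: a follows -∂C/∂a, b follows -∂C/∂b.
∂C/∂a = 12a(a - 3); at a=4 this is 48, so a decreases.
∂C/∂b = -6(b + 1)(b + 2); at b=-4 this is -36, so b increases.
a converges to its nearest critical value 3 (a local min of the a-part); b converges to -2. The iterate converges to (3, -2).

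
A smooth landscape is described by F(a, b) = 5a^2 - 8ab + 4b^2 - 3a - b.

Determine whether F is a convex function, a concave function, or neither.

F is quadratic, so its Hessian is the constant matrix H = [[10, -8], [-8, 8]].
det(H) = 16, tr(H) = 18.
det(H) > 0 and tr(H) > 0, so H is positive definite everywhere: convex.

convex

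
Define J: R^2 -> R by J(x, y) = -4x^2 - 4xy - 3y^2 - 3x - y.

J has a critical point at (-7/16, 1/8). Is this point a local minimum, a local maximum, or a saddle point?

The Hessian of J is constant: H = [[-8, -4], [-4, -6]].
det(H) = (-8)·(-6) − (-4)² = 32.
det(H) > 0 and tr(H) = -14 < 0, so H is negative definite and the point is a local maximum.

local maximum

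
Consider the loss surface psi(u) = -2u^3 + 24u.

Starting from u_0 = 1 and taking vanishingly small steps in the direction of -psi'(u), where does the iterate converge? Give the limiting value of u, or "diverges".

-2

psi'(u) = -6(u - 2)(u + 2), so psi'(1) = 18.
Gradient descent moves in the -psi' direction, i.e. u is decreasing.
The nearest critical point in that direction is u = -2, where psi'' = 24 > 0 (a local minimum). The iterate converges there.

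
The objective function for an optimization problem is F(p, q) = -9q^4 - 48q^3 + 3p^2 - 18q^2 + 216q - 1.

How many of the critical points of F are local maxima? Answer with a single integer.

0

F separates as a function of p plus a function of q, so ∇F=0 decouples.
∂F/∂p = 6p = 0 at p ∈ {0}; ∂F/∂q = -36(q - 1)(q + 2)(q + 3) = 0 at q ∈ {-3, -2, 1}.
The Hessian is diagonal: diag(F_pp, F_qq). Second derivatives: F_pp(0)=6; F_qq(-3)=-144, F_qq(-2)=108, F_qq(1)=-432.
Local maxima occur where both diagonal entries negative: none. Count: 0.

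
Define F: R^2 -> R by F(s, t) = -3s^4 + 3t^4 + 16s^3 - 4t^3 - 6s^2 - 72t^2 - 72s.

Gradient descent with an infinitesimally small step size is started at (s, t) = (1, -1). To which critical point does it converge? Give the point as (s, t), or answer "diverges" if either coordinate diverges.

(2, -3)

F is separable, so gradient descent decouples: s follows -∂F/∂s, t follows -∂F/∂t.
∂F/∂s = -12(s - 3)(s - 2)(s + 1); at s=1 this is -48, so s increases.
∂F/∂t = 12t(t - 4)(t + 3); at t=-1 this is 120, so t decreases.
s converges to its nearest critical value 2 (a local min of the s-part); t converges to -3. The iterate converges to (2, -3).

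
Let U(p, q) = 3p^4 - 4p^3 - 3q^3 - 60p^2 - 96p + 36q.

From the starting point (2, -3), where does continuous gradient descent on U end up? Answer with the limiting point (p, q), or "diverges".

U is separable, so gradient descent decouples: p follows -∂U/∂p, q follows -∂U/∂q.
∂U/∂p = 12(p - 4)(p + 1)(p + 2); at p=2 this is -288, so p increases.
∂U/∂q = -9(q - 2)(q + 2); at q=-3 this is -45, so q increases.
p converges to its nearest critical value 4 (a local min of the p-part); q converges to -2. The iterate converges to (4, -2).

(4, -2)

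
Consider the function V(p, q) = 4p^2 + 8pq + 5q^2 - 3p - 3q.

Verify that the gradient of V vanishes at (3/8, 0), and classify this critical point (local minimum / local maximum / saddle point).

∇V = (8p + 8q - 3, 8p + 10q - 3); substituting (3/8, 0) gives ∇V = (0, 0), so (3/8, 0) is indeed a critical point.
The Hessian of V is constant: H = [[8, 8], [8, 10]].
det(H) = 8·10 − 8² = 16.
det(H) > 0 and tr(H) = 18 > 0, so H is positive definite and the point is a local minimum.

local minimum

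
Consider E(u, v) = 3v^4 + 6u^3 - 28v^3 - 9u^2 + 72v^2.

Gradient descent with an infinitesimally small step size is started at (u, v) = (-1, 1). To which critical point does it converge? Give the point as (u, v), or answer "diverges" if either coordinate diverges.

E is separable, so gradient descent decouples: u follows -∂E/∂u, v follows -∂E/∂v.
∂E/∂u = 18u(u - 1); at u=-1 this is 36, so u decreases.
∂E/∂v = 12v(v - 4)(v - 3); at v=1 this is 72, so v decreases.
The u-coordinate has no critical point in that direction and runs off to infinity.

diverges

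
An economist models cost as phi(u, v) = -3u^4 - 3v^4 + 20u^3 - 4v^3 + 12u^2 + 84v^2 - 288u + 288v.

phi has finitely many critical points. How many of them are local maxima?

phi separates as a function of u plus a function of v, so ∇phi=0 decouples.
∂phi/∂u = -12(u - 4)(u - 3)(u + 2) = 0 at u ∈ {-2, 3, 4}; ∂phi/∂v = -12(v - 4)(v + 2)(v + 3) = 0 at v ∈ {-3, -2, 4}.
The Hessian is diagonal: diag(phi_uu, phi_vv). Second derivatives: phi_uu(-2)=-360, phi_uu(3)=60, phi_uu(4)=-72; phi_vv(-3)=-84, phi_vv(-2)=72, phi_vv(4)=-504.
Local maxima occur where both diagonal entries negative: (-2, -3), (-2, 4), (4, -3), (4, 4). Count: 4.

4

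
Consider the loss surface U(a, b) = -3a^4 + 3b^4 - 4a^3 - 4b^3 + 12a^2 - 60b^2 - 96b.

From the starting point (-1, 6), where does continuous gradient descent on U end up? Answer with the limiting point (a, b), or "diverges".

U is separable, so gradient descent decouples: a follows -∂U/∂a, b follows -∂U/∂b.
∂U/∂a = -12a(a - 1)(a + 2); at a=-1 this is -24, so a increases.
∂U/∂b = 12(b - 4)(b + 1)(b + 2); at b=6 this is 1344, so b decreases.
a converges to its nearest critical value 0 (a local min of the a-part); b converges to 4. The iterate converges to (0, 4).

(0, 4)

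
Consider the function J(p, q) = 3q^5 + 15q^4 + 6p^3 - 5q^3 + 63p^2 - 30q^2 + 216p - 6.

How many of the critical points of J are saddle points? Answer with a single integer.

J separates as a function of p plus a function of q, so ∇J=0 decouples.
∂J/∂p = 18(p + 3)(p + 4) = 0 at p ∈ {-4, -3}; ∂J/∂q = 15q(q - 1)(q + 1)(q + 4) = 0 at q ∈ {-4, -1, 0, 1}.
The Hessian is diagonal: diag(J_pp, J_qq). Second derivatives: J_pp(-4)=-18, J_pp(-3)=18; J_qq(-4)=-900, J_qq(-1)=90, J_qq(0)=-60, J_qq(1)=150.
Saddle points occur where the two diagonal entries have opposite signs: (-4, -1), (-4, 1), (-3, -4), (-3, 0). Count: 4.

4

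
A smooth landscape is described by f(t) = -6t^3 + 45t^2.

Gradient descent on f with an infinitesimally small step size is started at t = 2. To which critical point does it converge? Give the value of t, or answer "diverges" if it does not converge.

0

f'(t) = -18t(t - 5), so f'(2) = 108.
Gradient descent moves in the -f' direction, i.e. t is decreasing.
The nearest critical point in that direction is t = 0, where f'' = 90 > 0 (a local minimum). The iterate converges there.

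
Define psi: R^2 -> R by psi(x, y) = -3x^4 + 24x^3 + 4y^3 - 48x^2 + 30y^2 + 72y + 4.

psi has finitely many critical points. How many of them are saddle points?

3

psi separates as a function of x plus a function of y, so ∇psi=0 decouples.
∂psi/∂x = -12x(x - 4)(x - 2) = 0 at x ∈ {0, 2, 4}; ∂psi/∂y = 12(y + 2)(y + 3) = 0 at y ∈ {-3, -2}.
The Hessian is diagonal: diag(psi_xx, psi_yy). Second derivatives: psi_xx(0)=-96, psi_xx(2)=48, psi_xx(4)=-96; psi_yy(-3)=-12, psi_yy(-2)=12.
Saddle points occur where the two diagonal entries have opposite signs: (0, -2), (2, -3), (4, -2). Count: 3.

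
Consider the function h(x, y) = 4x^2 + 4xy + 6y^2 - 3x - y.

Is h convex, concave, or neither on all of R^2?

h is quadratic, so its Hessian is the constant matrix H = [[8, 4], [4, 12]].
det(H) = 80, tr(H) = 20.
det(H) > 0 and tr(H) > 0, so H is positive definite everywhere: convex.

convex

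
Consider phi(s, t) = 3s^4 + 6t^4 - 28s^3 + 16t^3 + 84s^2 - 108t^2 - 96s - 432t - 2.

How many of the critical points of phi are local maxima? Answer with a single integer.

1

phi separates as a function of s plus a function of t, so ∇phi=0 decouples.
∂phi/∂s = 12(s - 4)(s - 2)(s - 1) = 0 at s ∈ {1, 2, 4}; ∂phi/∂t = 24(t - 3)(t + 2)(t + 3) = 0 at t ∈ {-3, -2, 3}.
The Hessian is diagonal: diag(phi_ss, phi_tt). Second derivatives: phi_ss(1)=36, phi_ss(2)=-24, phi_ss(4)=72; phi_tt(-3)=144, phi_tt(-2)=-120, phi_tt(3)=720.
Local maxima occur where both diagonal entries negative: (2, -2). Count: 1.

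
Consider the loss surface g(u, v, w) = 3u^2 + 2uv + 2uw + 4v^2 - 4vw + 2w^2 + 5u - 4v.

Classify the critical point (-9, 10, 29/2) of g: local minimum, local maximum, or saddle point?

The Hessian is constant: H = [[6, 2, 2], [2, 8, -4], [2, -4, 4]].
Leading principal minors: Δ₁ = 6, Δ₂ = 44, Δ₃ = 16.
All leading minors are positive, so H is positive definite: a local minimum.

local minimum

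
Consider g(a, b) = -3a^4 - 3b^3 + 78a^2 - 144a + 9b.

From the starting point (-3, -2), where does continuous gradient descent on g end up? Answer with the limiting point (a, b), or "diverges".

(1, -1)

g is separable, so gradient descent decouples: a follows -∂g/∂a, b follows -∂g/∂b.
∂g/∂a = -12(a - 3)(a - 1)(a + 4); at a=-3 this is -288, so a increases.
∂g/∂b = -9(b - 1)(b + 1); at b=-2 this is -27, so b increases.
a converges to its nearest critical value 1 (a local min of the a-part); b converges to -1. The iterate converges to (1, -1).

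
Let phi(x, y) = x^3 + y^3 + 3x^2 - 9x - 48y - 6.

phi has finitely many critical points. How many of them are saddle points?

phi separates as a function of x plus a function of y, so ∇phi=0 decouples.
∂phi/∂x = 3(x - 1)(x + 3) = 0 at x ∈ {-3, 1}; ∂phi/∂y = 3(y - 4)(y + 4) = 0 at y ∈ {-4, 4}.
The Hessian is diagonal: diag(phi_xx, phi_yy). Second derivatives: phi_xx(-3)=-12, phi_xx(1)=12; phi_yy(-4)=-24, phi_yy(4)=24.
Saddle points occur where the two diagonal entries have opposite signs: (-3, 4), (1, -4). Count: 2.

2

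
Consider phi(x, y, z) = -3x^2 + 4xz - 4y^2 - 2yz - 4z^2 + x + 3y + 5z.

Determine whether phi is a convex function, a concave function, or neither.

concave

phi is quadratic, so its Hessian is the constant matrix H = [[-6, 0, 4], [0, -8, -2], [4, -2, -8]].
Leading principal minors: -6, 48, -232.
Signs alternate −, +, − ⇒ H ≺ 0 ⇒ concave.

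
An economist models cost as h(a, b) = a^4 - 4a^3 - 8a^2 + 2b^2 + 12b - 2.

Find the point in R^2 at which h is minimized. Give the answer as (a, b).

h(a,b) separates as P(a) + Q(b) − 2, so its minimum is min P + min Q − 2.
P'(a) = 4a(a - 4)(a + 1) vanishes at a ∈ {-1, 0, 4}; Q'(b) = 4b + 12 vanishes at b ∈ {-3}.
Local minima of P (where P''>0): P(-1)=-3, P(4)=-128. Local minima of Q: Q(-3)=-18.
So the global minimum of h is P(4) + Q(-3) − 2 = -128 − 18 − 2 = -148, attained at (4, -3).

(4, -3)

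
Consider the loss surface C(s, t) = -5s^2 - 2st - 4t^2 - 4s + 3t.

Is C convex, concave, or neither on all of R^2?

C is quadratic, so its Hessian is the constant matrix H = [[-10, -2], [-2, -8]].
det(H) = 76, tr(H) = -18.
det(H) > 0 and tr(H) < 0, so H is negative definite everywhere: concave.

concave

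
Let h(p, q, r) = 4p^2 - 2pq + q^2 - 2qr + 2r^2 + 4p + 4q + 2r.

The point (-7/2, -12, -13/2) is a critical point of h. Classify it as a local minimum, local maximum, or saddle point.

The Hessian is constant: H = [[8, -2, 0], [-2, 2, -2], [0, -2, 4]].
Leading principal minors: Δ₁ = 8, Δ₂ = 12, Δ₃ = 16.
All leading minors are positive, so H is positive definite: a local minimum.

local minimum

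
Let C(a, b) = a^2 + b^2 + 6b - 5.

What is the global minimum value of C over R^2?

-14

C(a,b) separates as P(a) + Q(b) − 5, so its minimum is min P + min Q − 5.
P'(a) = 2a vanishes at a ∈ {0}; Q'(b) = 2b + 6 vanishes at b ∈ {-3}.
Local minima of P (where P''>0): P(0)=0. Local minima of Q: Q(-3)=-9.
So the global minimum of C is P(0) + Q(-3) − 5 = 0 − 9 − 5 = -14, attained at (0, -3).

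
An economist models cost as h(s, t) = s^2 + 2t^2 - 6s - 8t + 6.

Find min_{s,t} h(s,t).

-11

h(s,t) separates as P(s) + Q(t) + 6, so its minimum is min P + min Q + 6.
P'(s) = 2s - 6 vanishes at s ∈ {3}; Q'(t) = 4(t - 2) vanishes at t ∈ {2}.
Local minima of P (where P''>0): P(3)=-9. Local minima of Q: Q(2)=-8.
So the global minimum of h is P(3) + Q(2) + 6 = -9 − 8 + 6 = -11, attained at (3, 2).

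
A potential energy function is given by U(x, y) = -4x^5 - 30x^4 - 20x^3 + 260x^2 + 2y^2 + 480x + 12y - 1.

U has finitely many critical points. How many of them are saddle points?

U separates as a function of x plus a function of y, so ∇U=0 decouples.
∂U/∂x = -20(x - 2)(x + 1)(x + 3)(x + 4) = 0 at x ∈ {-4, -3, -1, 2}; ∂U/∂y = 4(y + 3) = 0 at y ∈ {-3}.
The Hessian is diagonal: diag(U_xx, U_yy). Second derivatives: U_xx(-4)=360, U_xx(-3)=-200, U_xx(-1)=360, U_xx(2)=-1800; U_yy(-3)=4.
Saddle points occur where the two diagonal entries have opposite signs: (-3, -3), (2, -3). Count: 2.

2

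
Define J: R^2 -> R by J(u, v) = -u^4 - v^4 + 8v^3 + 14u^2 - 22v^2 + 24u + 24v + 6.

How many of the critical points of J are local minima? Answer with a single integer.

J separates as a function of u plus a function of v, so ∇J=0 decouples.
∂J/∂u = -4(u - 3)(u + 1)(u + 2) = 0 at u ∈ {-2, -1, 3}; ∂J/∂v = -4(v - 3)(v - 2)(v - 1) = 0 at v ∈ {1, 2, 3}.
The Hessian is diagonal: diag(J_uu, J_vv). Second derivatives: J_uu(-2)=-20, J_uu(-1)=16, J_uu(3)=-80; J_vv(1)=-8, J_vv(2)=4, J_vv(3)=-8.
Local minima occur where both diagonal entries positive: (-1, 2). Count: 1.

1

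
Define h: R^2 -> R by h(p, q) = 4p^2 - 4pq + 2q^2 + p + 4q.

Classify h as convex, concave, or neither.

h is quadratic, so its Hessian is the constant matrix H = [[8, -4], [-4, 4]].
det(H) = 16, tr(H) = 12.
det(H) > 0 and tr(H) > 0, so H is positive definite everywhere: convex.

convex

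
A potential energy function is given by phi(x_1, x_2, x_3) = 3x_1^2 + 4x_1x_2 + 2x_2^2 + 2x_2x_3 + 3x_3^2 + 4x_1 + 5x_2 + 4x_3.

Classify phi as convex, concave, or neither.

phi is quadratic, so its Hessian is the constant matrix H = [[6, 4, 0], [4, 4, 2], [0, 2, 6]].
Leading principal minors: 6, 8, 24.
All positive ⇒ H ≻ 0 ⇒ convex.

convex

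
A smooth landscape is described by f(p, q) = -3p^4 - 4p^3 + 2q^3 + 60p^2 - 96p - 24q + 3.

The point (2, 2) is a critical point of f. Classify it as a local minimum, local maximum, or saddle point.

saddle point

The mixed partial ∂²f/∂p∂q is 0, so the Hessian at any point is diag(f_pp, f_qq) = diag(12(-3p^2 - 2p + 10), 12q).
At (2, 2): H = diag(-72, 24).
The eigenvalues have opposite signs, so H is indefinite: a saddle point.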